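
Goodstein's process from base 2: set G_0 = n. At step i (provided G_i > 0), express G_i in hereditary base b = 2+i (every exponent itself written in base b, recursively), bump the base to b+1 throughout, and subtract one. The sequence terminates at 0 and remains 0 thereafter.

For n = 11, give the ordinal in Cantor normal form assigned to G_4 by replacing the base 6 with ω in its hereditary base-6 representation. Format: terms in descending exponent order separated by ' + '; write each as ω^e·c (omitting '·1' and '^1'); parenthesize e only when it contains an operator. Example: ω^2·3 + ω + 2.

base 2: 11 = 2^(2 + 1) + 2 + 1; at 3: 3^(3 + 1) + 3 + 1 = 85; next = 84
base 3: 84 = 3^(3 + 1) + 3; at 4: 4^(4 + 1) + 4 = 1028; next = 1027
base 4: 1027 = 4^(4 + 1) + 3; at 5: 5^(5 + 1) + 3 = 15628; next = 15627
base 5: 15627 = 5^(5 + 1) + 2; at 6: 6^(6 + 1) + 2 = 279938; next = 279937

ω^(ω + 1) + 1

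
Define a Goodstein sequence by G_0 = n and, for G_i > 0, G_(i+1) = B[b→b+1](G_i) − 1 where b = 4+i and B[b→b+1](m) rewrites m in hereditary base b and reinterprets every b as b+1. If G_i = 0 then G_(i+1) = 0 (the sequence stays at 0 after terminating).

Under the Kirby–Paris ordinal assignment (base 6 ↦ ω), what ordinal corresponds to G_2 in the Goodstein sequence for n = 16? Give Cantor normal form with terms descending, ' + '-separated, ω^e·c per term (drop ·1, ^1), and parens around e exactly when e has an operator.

ω·4 + 3

step 0: 16 = 4^2; sub 5 for 4: 5^2; = 25; G_1 = 25−1 = 24
step 1: 24 = 4·5 + 4; sub 6 for 5: 4·6 + 4; = 28; G_2 = 28−1 = 27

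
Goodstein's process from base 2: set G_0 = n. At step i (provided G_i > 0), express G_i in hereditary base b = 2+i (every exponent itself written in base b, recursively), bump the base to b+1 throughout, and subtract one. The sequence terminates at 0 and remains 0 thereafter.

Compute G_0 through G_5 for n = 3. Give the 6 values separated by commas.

i=0: 3 = 2 + 1 (b=2); 2→3: 3 + 1 = 4; 4−1 = 3
i=1: 3 = 3 (b=3); 3→4: 4 = 4; 4−1 = 3
i=2: 3 = 3 (b=4); 4→5: 3 = 3; 3−1 = 2
i=3: 2 = 2 (b=5); 5→6: 2 = 2; 2−1 = 1
i=4: 1 = 1 (b=6); 6→7: 1 = 1; 1−1 = 0

3, 3, 3, 2, 1, 0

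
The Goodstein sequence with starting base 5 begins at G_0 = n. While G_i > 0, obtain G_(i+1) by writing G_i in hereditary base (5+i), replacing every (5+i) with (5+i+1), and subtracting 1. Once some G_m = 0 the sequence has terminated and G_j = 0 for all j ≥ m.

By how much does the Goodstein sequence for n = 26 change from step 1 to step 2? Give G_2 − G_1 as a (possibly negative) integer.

12

base 5: 26 = 5^2 + 1; at 6: 6^2 + 1 = 37; next = 36
base 6: 36 = 6^2; at 7: 7^2 = 49; next = 48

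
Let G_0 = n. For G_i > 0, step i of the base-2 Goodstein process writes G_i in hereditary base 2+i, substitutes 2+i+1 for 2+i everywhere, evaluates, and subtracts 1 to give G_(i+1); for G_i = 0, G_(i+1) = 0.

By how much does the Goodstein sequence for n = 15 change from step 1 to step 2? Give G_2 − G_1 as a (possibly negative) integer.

(0) 15|_2 = 2^(2 + 1) + 2^2 + 2 + 1 ↦ 3^(3 + 1) + 3^3 + 3 + 1|_3 = 112 ⇒ 111
(1) 111|_3 = 3^(3 + 1) + 3^3 + 3 ↦ 4^(4 + 1) + 4^4 + 4|_4 = 1284 ⇒ 1283

1172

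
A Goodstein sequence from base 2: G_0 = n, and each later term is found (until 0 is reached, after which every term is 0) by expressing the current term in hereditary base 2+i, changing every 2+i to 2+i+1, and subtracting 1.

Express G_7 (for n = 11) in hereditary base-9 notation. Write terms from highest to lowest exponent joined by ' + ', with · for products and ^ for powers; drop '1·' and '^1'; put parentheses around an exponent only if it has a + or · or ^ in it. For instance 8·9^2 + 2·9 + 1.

G_0 = 11. HB_2(11) = 2^(2 + 1) + 2 + 1. Bump = 85. G_1 = 84.
G_1 = 84. HB_3(84) = 3^(3 + 1) + 3. Bump = 1028. G_2 = 1027.
G_2 = 1027. HB_4(1027) = 4^(4 + 1) + 3. Bump = 15628. G_3 = 15627.
G_3 = 15627. HB_5(15627) = 5^(5 + 1) + 2. Bump = 279938. G_4 = 279937.
G_4 = 279937. HB_6(279937) = 6^(6 + 1) + 1. Bump = 5764802. G_5 = 5764801.
G_5 = 5764801. HB_7(5764801) = 7^(7 + 1). Bump = 134217728. G_6 = 134217727.
G_6 = 134217727. HB_8(134217727) = 7·8^8 + 7·8^7 + 7·8^6 + 7·8^5 + 7·8^4 + 7·8^3 + 7·8^2 + 7·8 + 7. Bump = 2749609303. G_7 = 2749609302.
G_7 = 2749609302. HB_9(2749609302) = 7·9^9 + 7·9^7 + 7·9^6 + 7·9^5 + 7·9^4 + 7·9^3 + 7·9^2 + 7·9 + 6. Bump = 70077777776. G_8 = 70077777775.

7·9^9 + 7·9^7 + 7·9^6 + 7·9^5 + 7·9^4 + 7·9^3 + 7·9^2 + 7·9 + 6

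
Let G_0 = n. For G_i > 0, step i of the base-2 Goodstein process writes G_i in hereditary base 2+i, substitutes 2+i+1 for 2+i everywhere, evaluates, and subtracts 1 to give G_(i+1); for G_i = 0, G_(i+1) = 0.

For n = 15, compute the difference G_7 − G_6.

i=0: 15 = 2^(2 + 1) + 2^2 + 2 + 1 (b=2); 2→3: 3^(3 + 1) + 3^3 + 3 + 1 = 112; 112−1 = 111
i=1: 111 = 3^(3 + 1) + 3^3 + 3 (b=3); 3→4: 4^(4 + 1) + 4^4 + 4 = 1284; 1284−1 = 1283
i=2: 1283 = 4^(4 + 1) + 4^4 + 3 (b=4); 4→5: 5^(5 + 1) + 5^5 + 3 = 18753; 18753−1 = 18752
i=3: 18752 = 5^(5 + 1) + 5^5 + 2 (b=5); 5→6: 6^(6 + 1) + 6^6 + 2 = 326594; 326594−1 = 326593
i=4: 326593 = 6^(6 + 1) + 6^6 + 1 (b=6); 6→7: 7^(7 + 1) + 7^7 + 1 = 6588345; 6588345−1 = 6588344
i=5: 6588344 = 7^(7 + 1) + 7^7 (b=7); 7→8: 8^(8 + 1) + 8^8 = 150994944; 150994944−1 = 150994943
i=6: 150994943 = 8^(8 + 1) + 7·8^7 + 7·8^6 + 7·8^5 + 7·8^4 + 7·8^3 + 7·8^2 + 7·8 + 7 (b=8); 8→9: 9^(9 + 1) + 7·9^7 + 7·9^6 + 7·9^5 + 7·9^4 + 7·9^3 + 7·9^2 + 7·9 + 7 = 3524450281; 3524450281−1 = 3524450280

3373455337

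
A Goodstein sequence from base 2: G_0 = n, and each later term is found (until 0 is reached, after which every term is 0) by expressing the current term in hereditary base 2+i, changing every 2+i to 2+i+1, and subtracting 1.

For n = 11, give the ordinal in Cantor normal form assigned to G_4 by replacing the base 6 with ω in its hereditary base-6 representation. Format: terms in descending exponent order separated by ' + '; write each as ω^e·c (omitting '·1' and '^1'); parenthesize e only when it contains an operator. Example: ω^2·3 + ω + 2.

base 2: 11 = 2^(2 + 1) + 2 + 1; at 3: 3^(3 + 1) + 3 + 1 = 85; next = 84
base 3: 84 = 3^(3 + 1) + 3; at 4: 4^(4 + 1) + 4 = 1028; next = 1027
base 4: 1027 = 4^(4 + 1) + 3; at 5: 5^(5 + 1) + 3 = 15628; next = 15627
base 5: 15627 = 5^(5 + 1) + 2; at 6: 6^(6 + 1) + 2 = 279938; next = 279937

ω^(ω + 1) + 1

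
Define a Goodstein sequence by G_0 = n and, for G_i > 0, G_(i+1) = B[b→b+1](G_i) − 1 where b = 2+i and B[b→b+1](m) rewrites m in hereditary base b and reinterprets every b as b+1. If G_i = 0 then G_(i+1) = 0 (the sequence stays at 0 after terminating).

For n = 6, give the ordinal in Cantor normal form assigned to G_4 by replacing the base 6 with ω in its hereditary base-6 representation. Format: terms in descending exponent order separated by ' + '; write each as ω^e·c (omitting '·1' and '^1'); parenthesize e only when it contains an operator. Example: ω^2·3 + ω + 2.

ω^5·5 + ω^4·5 + ω^3·5 + ω^2·5 + ω·5 + 5

base 2: 6 = 2^2 + 2; at 3: 3^3 + 3 = 30; next = 29
base 3: 29 = 3^3 + 2; at 4: 4^4 + 2 = 258; next = 257
base 4: 257 = 4^4 + 1; at 5: 5^5 + 1 = 3126; next = 3125
base 5: 3125 = 5^5; at 6: 6^6 = 46656; next = 46655
base 6: 46655 = 5·6^5 + 5·6^4 + 5·6^3 + 5·6^2 + 5·6 + 5; at 7: 5·7^5 + 5·7^4 + 5·7^3 + 5·7^2 + 5·7 + 5 = 98040; next = 98039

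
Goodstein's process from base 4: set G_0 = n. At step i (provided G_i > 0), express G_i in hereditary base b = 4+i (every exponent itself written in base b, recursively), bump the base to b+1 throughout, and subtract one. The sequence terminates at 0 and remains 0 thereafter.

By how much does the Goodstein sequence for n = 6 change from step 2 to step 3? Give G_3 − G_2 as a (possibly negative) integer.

[0] 6 ≡ 4 + 2 (base 4). Lift 5: 7. −1: 6.
[1] 6 ≡ 5 + 1 (base 5). Lift 6: 7. −1: 6.
[2] 6 ≡ 6 (base 6). Lift 7: 7. −1: 6.

0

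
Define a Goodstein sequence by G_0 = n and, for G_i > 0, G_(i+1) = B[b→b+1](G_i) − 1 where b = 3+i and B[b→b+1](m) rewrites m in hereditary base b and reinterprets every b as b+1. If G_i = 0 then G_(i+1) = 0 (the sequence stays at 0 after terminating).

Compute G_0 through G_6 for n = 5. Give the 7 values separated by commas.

step 0: 5 = 3 + 2; sub 4 for 3: 4 + 2; = 6; G_1 = 6−1 = 5
step 1: 5 = 4 + 1; sub 5 for 4: 5 + 1; = 6; G_2 = 6−1 = 5
step 2: 5 = 5; sub 6 for 5: 6; = 6; G_3 = 6−1 = 5
step 3: 5 = 5; sub 7 for 6: 5; = 5; G_4 = 5−1 = 4
step 4: 4 = 4; sub 8 for 7: 4; = 4; G_5 = 4−1 = 3
step 5: 3 = 3; sub 9 for 8: 3; = 3; G_6 = 3−1 = 2

5, 5, 5, 5, 4, 3, 2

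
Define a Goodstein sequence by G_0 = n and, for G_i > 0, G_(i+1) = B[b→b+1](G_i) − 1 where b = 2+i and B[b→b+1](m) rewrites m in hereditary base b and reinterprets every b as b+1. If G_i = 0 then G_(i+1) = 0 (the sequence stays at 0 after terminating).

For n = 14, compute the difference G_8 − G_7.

base 2: 14 = 2^(2 + 1) + 2^2 + 2; at 3: 3^(3 + 1) + 3^3 + 3 = 111; next = 110
base 3: 110 = 3^(3 + 1) + 3^3 + 2; at 4: 4^(4 + 1) + 4^4 + 2 = 1282; next = 1281
base 4: 1281 = 4^(4 + 1) + 4^4 + 1; at 5: 5^(5 + 1) + 5^5 + 1 = 18751; next = 18750
base 5: 18750 = 5^(5 + 1) + 5^5; at 6: 6^(6 + 1) + 6^6 = 326592; next = 326591
base 6: 326591 = 6^(6 + 1) + 5·6^5 + 5·6^4 + 5·6^3 + 5·6^2 + 5·6 + 5; at 7: 7^(7 + 1) + 5·7^5 + 5·7^4 + 5·7^3 + 5·7^2 + 5·7 + 5 = 5862841; next = 5862840
base 7: 5862840 = 7^(7 + 1) + 5·7^5 + 5·7^4 + 5·7^3 + 5·7^2 + 5·7 + 4; at 8: 8^(8 + 1) + 5·8^5 + 5·8^4 + 5·8^3 + 5·8^2 + 5·8 + 4 = 134404972; next = 134404971
base 8: 134404971 = 8^(8 + 1) + 5·8^5 + 5·8^4 + 5·8^3 + 5·8^2 + 5·8 + 3; at 9: 9^(9 + 1) + 5·9^5 + 5·9^4 + 5·9^3 + 5·9^2 + 5·9 + 3 = 3487116549; next = 3487116548
base 9: 3487116548 = 9^(9 + 1) + 5·9^5 + 5·9^4 + 5·9^3 + 5·9^2 + 5·9 + 2; at 10: 10^(10 + 1) + 5·10^5 + 5·10^4 + 5·10^3 + 5·10^2 + 5·10 + 2 = 100000555552; next = 100000555551

96513439003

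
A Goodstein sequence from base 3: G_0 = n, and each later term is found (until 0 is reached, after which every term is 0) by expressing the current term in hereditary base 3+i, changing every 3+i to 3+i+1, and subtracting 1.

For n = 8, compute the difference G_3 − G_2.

1

G_0=8  [base 3] 2·3 + 2  →[3↦4]→  2·4 + 2 = 10  −1 ⇒ G_1=9
G_1=9  [base 4] 2·4 + 1  →[4↦5]→  2·5 + 1 = 11  −1 ⇒ G_2=10
G_2=10  [base 5] 2·5  →[5↦6]→  2·6 = 12  −1 ⇒ G_3=11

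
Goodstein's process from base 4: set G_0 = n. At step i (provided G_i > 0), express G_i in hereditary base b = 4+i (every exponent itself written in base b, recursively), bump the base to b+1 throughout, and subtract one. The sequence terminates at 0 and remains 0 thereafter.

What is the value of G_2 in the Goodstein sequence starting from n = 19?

37

19 —HB4→ 4^2 + 3 —bump→ 5^2 + 3 = 28 —(−1)→ 27
27 —HB5→ 5^2 + 2 —bump→ 6^2 + 2 = 38 —(−1)→ 37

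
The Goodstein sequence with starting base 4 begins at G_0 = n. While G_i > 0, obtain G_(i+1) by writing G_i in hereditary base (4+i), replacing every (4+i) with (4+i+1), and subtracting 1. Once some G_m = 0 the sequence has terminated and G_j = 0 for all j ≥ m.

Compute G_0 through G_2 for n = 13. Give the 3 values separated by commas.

13, 15, 17

G_0 = 13. HB_4(13) = 3·4 + 1. Bump = 16. G_1 = 15.
G_1 = 15. HB_5(15) = 3·5. Bump = 18. G_2 = 17.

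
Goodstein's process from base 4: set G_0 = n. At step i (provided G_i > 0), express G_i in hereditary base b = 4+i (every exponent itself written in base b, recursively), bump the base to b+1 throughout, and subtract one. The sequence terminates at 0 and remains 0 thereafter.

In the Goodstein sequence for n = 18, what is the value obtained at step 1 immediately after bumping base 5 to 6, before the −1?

37

G_0=18  [base 4] 4^2 + 2  →[4↦5]→  5^2 + 2 = 27  −1 ⇒ G_1=26
G_1=26  [base 5] 5^2 + 1  →[5↦6]→  6^2 + 1 = 37  −1 ⇒ G_2=36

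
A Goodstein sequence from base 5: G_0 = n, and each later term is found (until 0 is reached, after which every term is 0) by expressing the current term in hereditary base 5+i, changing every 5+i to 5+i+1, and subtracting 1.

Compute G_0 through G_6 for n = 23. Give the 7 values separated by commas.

23, 26, 29, 32, 35, 37, 39

(0) 23|_5 = 4·5 + 3 ↦ 4·6 + 3|_6 = 27 ⇒ 26
(1) 26|_6 = 4·6 + 2 ↦ 4·7 + 2|_7 = 30 ⇒ 29
(2) 29|_7 = 4·7 + 1 ↦ 4·8 + 1|_8 = 33 ⇒ 32
(3) 32|_8 = 4·8 ↦ 4·9|_9 = 36 ⇒ 35
(4) 35|_9 = 3·9 + 8 ↦ 3·10 + 8|_10 = 38 ⇒ 37
(5) 37|_10 = 3·10 + 7 ↦ 3·11 + 7|_11 = 40 ⇒ 39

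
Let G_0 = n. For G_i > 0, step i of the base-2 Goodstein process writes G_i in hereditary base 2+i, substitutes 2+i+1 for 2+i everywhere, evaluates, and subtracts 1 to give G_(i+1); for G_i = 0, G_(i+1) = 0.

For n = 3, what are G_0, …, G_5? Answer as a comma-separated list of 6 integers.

G_0=3  [base 2] 2 + 1  →[2↦3]→  3 + 1 = 4  −1 ⇒ G_1=3
G_1=3  [base 3] 3  →[3↦4]→  4 = 4  −1 ⇒ G_2=3
G_2=3  [base 4] 3  →[4↦5]→  3 = 3  −1 ⇒ G_3=2
G_3=2  [base 5] 2  →[5↦6]→  2 = 2  −1 ⇒ G_4=1
G_4=1  [base 6] 1  →[6↦7]→  1 = 1  −1 ⇒ G_5=0

3, 3, 3, 2, 1, 0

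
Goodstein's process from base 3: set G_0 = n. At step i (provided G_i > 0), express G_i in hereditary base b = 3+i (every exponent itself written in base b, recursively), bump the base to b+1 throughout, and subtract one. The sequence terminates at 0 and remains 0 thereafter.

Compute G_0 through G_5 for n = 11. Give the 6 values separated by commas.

11, 17, 25, 35, 39, 43

G_0=11  [base 3] 3^2 + 2  →[3↦4]→  4^2 + 2 = 18  −1 ⇒ G_1=17
G_1=17  [base 4] 4^2 + 1  →[4↦5]→  5^2 + 1 = 26  −1 ⇒ G_2=25
G_2=25  [base 5] 5^2  →[5↦6]→  6^2 = 36  −1 ⇒ G_3=35
G_3=35  [base 6] 5·6 + 5  →[6↦7]→  5·7 + 5 = 40  −1 ⇒ G_4=39
G_4=39  [base 7] 5·7 + 4  →[7↦8]→  5·8 + 4 = 44  −1 ⇒ G_5=43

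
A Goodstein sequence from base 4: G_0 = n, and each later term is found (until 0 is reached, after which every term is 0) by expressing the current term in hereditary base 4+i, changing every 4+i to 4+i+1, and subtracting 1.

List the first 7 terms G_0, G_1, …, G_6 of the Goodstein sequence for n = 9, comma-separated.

9, 10, 11, 11, 11, 11, 11

9 —HB4→ 2·4 + 1 —bump→ 2·5 + 1 = 11 —(−1)→ 10
10 —HB5→ 2·5 —bump→ 2·6 = 12 —(−1)→ 11
11 —HB6→ 6 + 5 —bump→ 7 + 5 = 12 —(−1)→ 11
11 —HB7→ 7 + 4 —bump→ 8 + 4 = 12 —(−1)→ 11
11 —HB8→ 8 + 3 —bump→ 9 + 3 = 12 —(−1)→ 11
11 —HB9→ 9 + 2 —bump→ 10 + 2 = 12 —(−1)→ 11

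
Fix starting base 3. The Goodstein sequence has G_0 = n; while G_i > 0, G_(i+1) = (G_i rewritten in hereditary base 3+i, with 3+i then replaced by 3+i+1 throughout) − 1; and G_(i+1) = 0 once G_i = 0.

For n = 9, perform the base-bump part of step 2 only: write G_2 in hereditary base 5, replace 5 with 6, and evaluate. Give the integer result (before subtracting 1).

base 3: 9 = 3^2; at 4: 4^2 = 16; next = 15
base 4: 15 = 3·4 + 3; at 5: 3·5 + 3 = 18; next = 17
base 5: 17 = 3·5 + 2; at 6: 3·6 + 2 = 20; next = 19

20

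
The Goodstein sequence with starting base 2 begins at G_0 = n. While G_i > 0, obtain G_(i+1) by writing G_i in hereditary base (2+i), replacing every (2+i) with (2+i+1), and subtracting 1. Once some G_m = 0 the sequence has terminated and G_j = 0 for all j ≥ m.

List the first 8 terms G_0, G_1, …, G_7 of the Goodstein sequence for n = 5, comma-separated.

5, 27, 255, 467, 775, 1197, 1751, 2454

5 —HB2→ 2^2 + 1 —bump→ 3^3 + 1 = 28 —(−1)→ 27
27 —HB3→ 3^3 —bump→ 4^4 = 256 —(−1)→ 255
255 —HB4→ 3·4^3 + 3·4^2 + 3·4 + 3 —bump→ 3·5^3 + 3·5^2 + 3·5 + 3 = 468 —(−1)→ 467
467 —HB5→ 3·5^3 + 3·5^2 + 3·5 + 2 —bump→ 3·6^3 + 3·6^2 + 3·6 + 2 = 776 —(−1)→ 775
775 —HB6→ 3·6^3 + 3·6^2 + 3·6 + 1 —bump→ 3·7^3 + 3·7^2 + 3·7 + 1 = 1198 —(−1)→ 1197
1197 —HB7→ 3·7^3 + 3·7^2 + 3·7 —bump→ 3·8^3 + 3·8^2 + 3·8 = 1752 —(−1)→ 1751
1751 —HB8→ 3·8^3 + 3·8^2 + 2·8 + 7 —bump→ 3·9^3 + 3·9^2 + 2·9 + 7 = 2455 —(−1)→ 2454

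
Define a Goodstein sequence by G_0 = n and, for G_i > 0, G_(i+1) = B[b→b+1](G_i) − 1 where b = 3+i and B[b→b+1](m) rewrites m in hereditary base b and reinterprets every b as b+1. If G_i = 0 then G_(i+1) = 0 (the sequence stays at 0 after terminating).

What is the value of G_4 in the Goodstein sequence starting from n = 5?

base 3: 5 = 3 + 2; at 4: 4 + 2 = 6; next = 5
base 4: 5 = 4 + 1; at 5: 5 + 1 = 6; next = 5
base 5: 5 = 5; at 6: 6 = 6; next = 5
base 6: 5 = 5; at 7: 5 = 5; next = 4
base 7: 4 = 4; at 8: 4 = 4; next = 3

4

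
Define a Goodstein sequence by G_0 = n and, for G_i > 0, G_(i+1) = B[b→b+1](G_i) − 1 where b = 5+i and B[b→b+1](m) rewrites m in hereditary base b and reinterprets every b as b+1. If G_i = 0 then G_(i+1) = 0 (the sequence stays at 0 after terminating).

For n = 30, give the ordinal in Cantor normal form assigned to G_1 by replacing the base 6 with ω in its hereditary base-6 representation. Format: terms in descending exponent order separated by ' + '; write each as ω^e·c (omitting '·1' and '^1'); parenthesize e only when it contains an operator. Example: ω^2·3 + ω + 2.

ω^2 + 5

step 0: 30 = 5^2 + 5; sub 6 for 5: 6^2 + 6; = 42; G_1 = 42−1 = 41
step 1: 41 = 6^2 + 5; sub 7 for 6: 7^2 + 5; = 54; G_2 = 54−1 = 53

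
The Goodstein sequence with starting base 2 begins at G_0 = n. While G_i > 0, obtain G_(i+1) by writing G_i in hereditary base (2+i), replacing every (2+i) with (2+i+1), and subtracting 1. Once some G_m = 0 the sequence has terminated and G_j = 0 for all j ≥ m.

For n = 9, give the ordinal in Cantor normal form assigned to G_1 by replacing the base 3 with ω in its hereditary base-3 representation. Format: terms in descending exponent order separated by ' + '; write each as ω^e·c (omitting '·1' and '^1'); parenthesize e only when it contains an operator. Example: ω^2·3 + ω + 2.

ω^(ω + 1)

G_0=9  [base 2] 2^(2 + 1) + 1  →[2↦3]→  3^(3 + 1) + 1 = 82  −1 ⇒ G_1=81
G_1=81  [base 3] 3^(3 + 1)  →[3↦4]→  4^(4 + 1) = 1024  −1 ⇒ G_2=1023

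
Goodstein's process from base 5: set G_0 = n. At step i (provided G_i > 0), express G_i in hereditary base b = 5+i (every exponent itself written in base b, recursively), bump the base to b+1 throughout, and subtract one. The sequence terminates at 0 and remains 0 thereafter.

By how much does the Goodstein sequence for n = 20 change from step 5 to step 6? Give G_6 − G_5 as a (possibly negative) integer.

2

20 —HB5→ 4·5 —bump→ 4·6 = 24 —(−1)→ 23
23 —HB6→ 3·6 + 5 —bump→ 3·7 + 5 = 26 —(−1)→ 25
25 —HB7→ 3·7 + 4 —bump→ 3·8 + 4 = 28 —(−1)→ 27
27 —HB8→ 3·8 + 3 —bump→ 3·9 + 3 = 30 —(−1)→ 29
29 —HB9→ 3·9 + 2 —bump→ 3·10 + 2 = 32 —(−1)→ 31
31 —HB10→ 3·10 + 1 —bump→ 3·11 + 1 = 34 —(−1)→ 33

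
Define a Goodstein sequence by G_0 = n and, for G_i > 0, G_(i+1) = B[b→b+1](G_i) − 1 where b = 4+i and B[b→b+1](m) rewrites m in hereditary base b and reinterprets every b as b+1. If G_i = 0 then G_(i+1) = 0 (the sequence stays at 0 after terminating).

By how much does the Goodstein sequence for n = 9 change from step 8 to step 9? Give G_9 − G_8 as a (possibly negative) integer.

step 0: 9 = 2·4 + 1; sub 5 for 4: 2·5 + 1; = 11; G_1 = 11−1 = 10
step 1: 10 = 2·5; sub 6 for 5: 2·6; = 12; G_2 = 12−1 = 11
step 2: 11 = 6 + 5; sub 7 for 6: 7 + 5; = 12; G_3 = 12−1 = 11
step 3: 11 = 7 + 4; sub 8 for 7: 8 + 4; = 12; G_4 = 12−1 = 11
step 4: 11 = 8 + 3; sub 9 for 8: 9 + 3; = 12; G_5 = 12−1 = 11
step 5: 11 = 9 + 2; sub 10 for 9: 10 + 2; = 12; G_6 = 12−1 = 11
step 6: 11 = 10 + 1; sub 11 for 10: 11 + 1; = 12; G_7 = 12−1 = 11
step 7: 11 = 11; sub 12 for 11: 12; = 12; G_8 = 12−1 = 11
step 8: 11 = 11; sub 13 for 12: 11; = 11; G_9 = 11−1 = 10

-1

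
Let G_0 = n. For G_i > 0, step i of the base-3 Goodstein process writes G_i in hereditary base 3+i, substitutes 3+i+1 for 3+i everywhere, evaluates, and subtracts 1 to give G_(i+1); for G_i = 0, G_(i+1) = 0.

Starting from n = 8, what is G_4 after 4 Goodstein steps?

11

G_0=8  [base 3] 2·3 + 2  →[3↦4]→  2·4 + 2 = 10  −1 ⇒ G_1=9
G_1=9  [base 4] 2·4 + 1  →[4↦5]→  2·5 + 1 = 11  −1 ⇒ G_2=10
G_2=10  [base 5] 2·5  →[5↦6]→  2·6 = 12  −1 ⇒ G_3=11
G_3=11  [base 6] 6 + 5  →[6↦7]→  7 + 5 = 12  −1 ⇒ G_4=11
G_4=11  [base 7] 7 + 4  →[7↦8]→  8 + 4 = 12  −1 ⇒ G_5=11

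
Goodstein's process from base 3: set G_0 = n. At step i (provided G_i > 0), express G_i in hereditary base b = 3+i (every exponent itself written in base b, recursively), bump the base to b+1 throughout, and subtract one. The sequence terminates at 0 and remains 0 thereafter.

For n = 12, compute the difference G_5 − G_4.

12 —HB3→ 3^2 + 3 —bump→ 4^2 + 4 = 20 —(−1)→ 19
19 —HB4→ 4^2 + 3 —bump→ 5^2 + 3 = 28 —(−1)→ 27
27 —HB5→ 5^2 + 2 —bump→ 6^2 + 2 = 38 —(−1)→ 37
37 —HB6→ 6^2 + 1 —bump→ 7^2 + 1 = 50 —(−1)→ 49
49 —HB7→ 7^2 —bump→ 8^2 = 64 —(−1)→ 63

14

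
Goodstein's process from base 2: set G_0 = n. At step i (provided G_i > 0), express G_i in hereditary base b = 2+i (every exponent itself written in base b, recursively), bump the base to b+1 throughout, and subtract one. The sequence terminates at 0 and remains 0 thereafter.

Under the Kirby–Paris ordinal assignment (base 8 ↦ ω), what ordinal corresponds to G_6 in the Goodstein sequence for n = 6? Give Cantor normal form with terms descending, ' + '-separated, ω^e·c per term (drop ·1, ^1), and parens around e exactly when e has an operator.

6 —HB2→ 2^2 + 2 —bump→ 3^3 + 3 = 30 —(−1)→ 29
29 —HB3→ 3^3 + 2 —bump→ 4^4 + 2 = 258 —(−1)→ 257
257 —HB4→ 4^4 + 1 —bump→ 5^5 + 1 = 3126 —(−1)→ 3125
3125 —HB5→ 5^5 —bump→ 6^6 = 46656 —(−1)→ 46655
46655 —HB6→ 5·6^5 + 5·6^4 + 5·6^3 + 5·6^2 + 5·6 + 5 —bump→ 5·7^5 + 5·7^4 + 5·7^3 + 5·7^2 + 5·7 + 5 = 98040 —(−1)→ 98039
98039 —HB7→ 5·7^5 + 5·7^4 + 5·7^3 + 5·7^2 + 5·7 + 4 —bump→ 5·8^5 + 5·8^4 + 5·8^3 + 5·8^2 + 5·8 + 4 = 187244 —(−1)→ 187243
187243 —HB8→ 5·8^5 + 5·8^4 + 5·8^3 + 5·8^2 + 5·8 + 3 —bump→ 5·9^5 + 5·9^4 + 5·9^3 + 5·9^2 + 5·9 + 3 = 332148 —(−1)→ 332147

ω^5·5 + ω^4·5 + ω^3·5 + ω^2·5 + ω·5 + 3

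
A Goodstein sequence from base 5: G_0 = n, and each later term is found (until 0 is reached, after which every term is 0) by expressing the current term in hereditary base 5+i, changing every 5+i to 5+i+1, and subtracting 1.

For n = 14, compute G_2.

base 5: 14 = 2·5 + 4; at 6: 2·6 + 4 = 16; next = 15
base 6: 15 = 2·6 + 3; at 7: 2·7 + 3 = 17; next = 16

16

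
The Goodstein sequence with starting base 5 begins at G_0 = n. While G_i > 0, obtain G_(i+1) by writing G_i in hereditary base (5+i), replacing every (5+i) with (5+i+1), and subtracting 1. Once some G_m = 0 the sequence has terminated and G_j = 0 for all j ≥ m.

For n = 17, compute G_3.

23

G_0 = 17. HB_5(17) = 3·5 + 2. Bump = 20. G_1 = 19.
G_1 = 19. HB_6(19) = 3·6 + 1. Bump = 22. G_2 = 21.
G_2 = 21. HB_7(21) = 3·7. Bump = 24. G_3 = 23.
G_3 = 23. HB_8(23) = 2·8 + 7. Bump = 25. G_4 = 24.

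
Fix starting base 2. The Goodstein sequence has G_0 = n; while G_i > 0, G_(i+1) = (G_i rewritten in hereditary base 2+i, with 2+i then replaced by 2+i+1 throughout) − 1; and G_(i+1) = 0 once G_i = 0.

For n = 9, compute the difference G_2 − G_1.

942

[0] 9 ≡ 2^(2 + 1) + 1 (base 2). Lift 3: 82. −1: 81.
[1] 81 ≡ 3^(3 + 1) (base 3). Lift 4: 1024. −1: 1023.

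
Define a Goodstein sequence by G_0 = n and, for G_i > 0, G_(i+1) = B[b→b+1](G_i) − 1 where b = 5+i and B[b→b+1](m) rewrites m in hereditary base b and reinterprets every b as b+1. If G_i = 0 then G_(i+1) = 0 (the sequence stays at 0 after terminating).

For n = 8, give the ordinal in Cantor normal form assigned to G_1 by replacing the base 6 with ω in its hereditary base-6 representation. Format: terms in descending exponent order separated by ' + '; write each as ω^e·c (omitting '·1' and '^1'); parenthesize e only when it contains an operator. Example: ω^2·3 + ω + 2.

ω + 2

step 0: 8 = 5 + 3; sub 6 for 5: 6 + 3; = 9; G_1 = 9−1 = 8
step 1: 8 = 6 + 2; sub 7 for 6: 7 + 2; = 9; G_2 = 9−1 = 8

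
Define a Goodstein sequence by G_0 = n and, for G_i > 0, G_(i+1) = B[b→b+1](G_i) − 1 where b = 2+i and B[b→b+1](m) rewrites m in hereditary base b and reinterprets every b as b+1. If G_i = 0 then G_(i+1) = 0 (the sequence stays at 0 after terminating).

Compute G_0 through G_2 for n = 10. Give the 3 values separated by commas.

10, 83, 1025

G_0=10  [base 2] 2^(2 + 1) + 2  →[2↦3]→  3^(3 + 1) + 3 = 84  −1 ⇒ G_1=83
G_1=83  [base 3] 3^(3 + 1) + 2  →[3↦4]→  4^(4 + 1) + 2 = 1026  −1 ⇒ G_2=1025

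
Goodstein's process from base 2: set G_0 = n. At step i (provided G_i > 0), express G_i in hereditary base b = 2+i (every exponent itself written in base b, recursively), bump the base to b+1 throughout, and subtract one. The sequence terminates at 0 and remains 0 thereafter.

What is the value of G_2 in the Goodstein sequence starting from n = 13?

G_0 = 13. HB_2(13) = 2^(2 + 1) + 2^2 + 1. Bump = 109. G_1 = 108.
G_1 = 108. HB_3(108) = 3^(3 + 1) + 3^3. Bump = 1280. G_2 = 1279.

1279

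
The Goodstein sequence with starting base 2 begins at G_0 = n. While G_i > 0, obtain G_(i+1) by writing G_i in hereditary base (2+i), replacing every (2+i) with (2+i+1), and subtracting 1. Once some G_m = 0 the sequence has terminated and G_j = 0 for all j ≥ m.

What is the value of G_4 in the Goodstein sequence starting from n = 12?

(0) 12|_2 = 2^(2 + 1) + 2^2 ↦ 3^(3 + 1) + 3^3|_3 = 108 ⇒ 107
(1) 107|_3 = 3^(3 + 1) + 2·3^2 + 2·3 + 2 ↦ 4^(4 + 1) + 2·4^2 + 2·4 + 2|_4 = 1066 ⇒ 1065
(2) 1065|_4 = 4^(4 + 1) + 2·4^2 + 2·4 + 1 ↦ 5^(5 + 1) + 2·5^2 + 2·5 + 1|_5 = 15686 ⇒ 15685
(3) 15685|_5 = 5^(5 + 1) + 2·5^2 + 2·5 ↦ 6^(6 + 1) + 2·6^2 + 2·6|_6 = 280020 ⇒ 280019

280019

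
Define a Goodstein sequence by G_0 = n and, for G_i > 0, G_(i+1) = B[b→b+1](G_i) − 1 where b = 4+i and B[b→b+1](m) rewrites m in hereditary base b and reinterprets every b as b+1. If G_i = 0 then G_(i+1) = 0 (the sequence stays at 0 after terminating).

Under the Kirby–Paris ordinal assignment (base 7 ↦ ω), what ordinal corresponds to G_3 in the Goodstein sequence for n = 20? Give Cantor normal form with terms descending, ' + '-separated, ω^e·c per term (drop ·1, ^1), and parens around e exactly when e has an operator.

ω^2 + 2

G_0 = 20. HB_4(20) = 4^2 + 4. Bump = 30. G_1 = 29.
G_1 = 29. HB_5(29) = 5^2 + 4. Bump = 40. G_2 = 39.
G_2 = 39. HB_6(39) = 6^2 + 3. Bump = 52. G_3 = 51.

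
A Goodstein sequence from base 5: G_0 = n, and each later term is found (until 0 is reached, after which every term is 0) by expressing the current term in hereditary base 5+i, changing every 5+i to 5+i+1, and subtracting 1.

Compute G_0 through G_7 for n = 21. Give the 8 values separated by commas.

G_0 = 21. HB_5(21) = 4·5 + 1. Bump = 25. G_1 = 24.
G_1 = 24. HB_6(24) = 4·6. Bump = 28. G_2 = 27.
G_2 = 27. HB_7(27) = 3·7 + 6. Bump = 30. G_3 = 29.
G_3 = 29. HB_8(29) = 3·8 + 5. Bump = 32. G_4 = 31.
G_4 = 31. HB_9(31) = 3·9 + 4. Bump = 34. G_5 = 33.
G_5 = 33. HB_10(33) = 3·10 + 3. Bump = 36. G_6 = 35.
G_6 = 35. HB_11(35) = 3·11 + 2. Bump = 38. G_7 = 37.

21, 24, 27, 29, 31, 33, 35, 37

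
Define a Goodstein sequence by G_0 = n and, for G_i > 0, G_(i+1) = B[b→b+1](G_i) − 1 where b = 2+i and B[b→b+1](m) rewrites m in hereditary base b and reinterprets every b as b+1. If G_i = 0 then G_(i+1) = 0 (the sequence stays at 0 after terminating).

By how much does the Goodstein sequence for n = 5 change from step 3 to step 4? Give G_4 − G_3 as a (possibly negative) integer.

G_0 = 5. HB_2(5) = 2^2 + 1. Bump = 28. G_1 = 27.
G_1 = 27. HB_3(27) = 3^3. Bump = 256. G_2 = 255.
G_2 = 255. HB_4(255) = 3·4^3 + 3·4^2 + 3·4 + 3. Bump = 468. G_3 = 467.
G_3 = 467. HB_5(467) = 3·5^3 + 3·5^2 + 3·5 + 2. Bump = 776. G_4 = 775.

308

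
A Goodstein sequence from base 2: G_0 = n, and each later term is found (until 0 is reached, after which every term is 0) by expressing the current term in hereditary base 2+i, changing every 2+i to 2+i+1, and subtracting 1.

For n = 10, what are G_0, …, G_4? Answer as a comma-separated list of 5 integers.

[0] 10 ≡ 2^(2 + 1) + 2 (base 2). Lift 3: 84. −1: 83.
[1] 83 ≡ 3^(3 + 1) + 2 (base 3). Lift 4: 1026. −1: 1025.
[2] 1025 ≡ 4^(4 + 1) + 1 (base 4). Lift 5: 15626. −1: 15625.
[3] 15625 ≡ 5^(5 + 1) (base 5). Lift 6: 279936. −1: 279935.

10, 83, 1025, 15625, 279935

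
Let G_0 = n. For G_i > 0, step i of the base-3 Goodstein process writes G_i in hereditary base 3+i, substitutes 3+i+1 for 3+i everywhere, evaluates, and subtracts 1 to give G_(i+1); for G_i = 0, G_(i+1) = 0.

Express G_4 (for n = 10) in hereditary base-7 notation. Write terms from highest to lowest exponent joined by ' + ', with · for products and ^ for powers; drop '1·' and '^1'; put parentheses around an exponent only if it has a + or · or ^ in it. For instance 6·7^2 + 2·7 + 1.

4·7 + 2

[0] 10 ≡ 3^2 + 1 (base 3). Lift 4: 17. −1: 16.
[1] 16 ≡ 4^2 (base 4). Lift 5: 25. −1: 24.
[2] 24 ≡ 4·5 + 4 (base 5). Lift 6: 28. −1: 27.
[3] 27 ≡ 4·6 + 3 (base 6). Lift 7: 31. −1: 30.
[4] 30 ≡ 4·7 + 2 (base 7). Lift 8: 34. −1: 33.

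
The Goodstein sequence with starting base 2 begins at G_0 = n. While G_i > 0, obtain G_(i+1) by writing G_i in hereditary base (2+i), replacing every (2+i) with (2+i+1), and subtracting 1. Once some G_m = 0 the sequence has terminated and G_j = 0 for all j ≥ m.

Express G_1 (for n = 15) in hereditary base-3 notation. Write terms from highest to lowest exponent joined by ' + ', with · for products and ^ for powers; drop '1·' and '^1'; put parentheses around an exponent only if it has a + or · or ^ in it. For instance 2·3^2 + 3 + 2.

3^(3 + 1) + 3^3 + 3

step 0: 15 = 2^(2 + 1) + 2^2 + 2 + 1; sub 3 for 2: 3^(3 + 1) + 3^3 + 3 + 1; = 112; G_1 = 112−1 = 111
step 1: 111 = 3^(3 + 1) + 3^3 + 3; sub 4 for 3: 4^(4 + 1) + 4^4 + 4; = 1284; G_2 = 1284−1 = 1283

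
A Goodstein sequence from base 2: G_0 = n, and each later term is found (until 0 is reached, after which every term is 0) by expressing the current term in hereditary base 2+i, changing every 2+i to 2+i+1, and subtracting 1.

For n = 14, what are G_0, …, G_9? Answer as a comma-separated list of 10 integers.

G_0 = 14. HB_2(14) = 2^(2 + 1) + 2^2 + 2. Bump = 111. G_1 = 110.
G_1 = 110. HB_3(110) = 3^(3 + 1) + 3^3 + 2. Bump = 1282. G_2 = 1281.
G_2 = 1281. HB_4(1281) = 4^(4 + 1) + 4^4 + 1. Bump = 18751. G_3 = 18750.
G_3 = 18750. HB_5(18750) = 5^(5 + 1) + 5^5. Bump = 326592. G_4 = 326591.
G_4 = 326591. HB_6(326591) = 6^(6 + 1) + 5·6^5 + 5·6^4 + 5·6^3 + 5·6^2 + 5·6 + 5. Bump = 5862841. G_5 = 5862840.
G_5 = 5862840. HB_7(5862840) = 7^(7 + 1) + 5·7^5 + 5·7^4 + 5·7^3 + 5·7^2 + 5·7 + 4. Bump = 134404972. G_6 = 134404971.
G_6 = 134404971. HB_8(134404971) = 8^(8 + 1) + 5·8^5 + 5·8^4 + 5·8^3 + 5·8^2 + 5·8 + 3. Bump = 3487116549. G_7 = 3487116548.
G_7 = 3487116548. HB_9(3487116548) = 9^(9 + 1) + 5·9^5 + 5·9^4 + 5·9^3 + 5·9^2 + 5·9 + 2. Bump = 100000555552. G_8 = 100000555551.
G_8 = 100000555551. HB_10(100000555551) = 10^(10 + 1) + 5·10^5 + 5·10^4 + 5·10^3 + 5·10^2 + 5·10 + 1. Bump = 3138429262497. G_9 = 3138429262496.

14, 110, 1281, 18750, 326591, 5862840, 134404971, 3487116548, 100000555551, 3138429262496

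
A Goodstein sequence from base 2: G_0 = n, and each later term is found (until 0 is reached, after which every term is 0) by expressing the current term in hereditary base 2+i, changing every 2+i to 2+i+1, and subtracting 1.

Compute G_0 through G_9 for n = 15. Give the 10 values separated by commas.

G_0 = 15. HB_2(15) = 2^(2 + 1) + 2^2 + 2 + 1. Bump = 112. G_1 = 111.
G_1 = 111. HB_3(111) = 3^(3 + 1) + 3^3 + 3. Bump = 1284. G_2 = 1283.
G_2 = 1283. HB_4(1283) = 4^(4 + 1) + 4^4 + 3. Bump = 18753. G_3 = 18752.
G_3 = 18752. HB_5(18752) = 5^(5 + 1) + 5^5 + 2. Bump = 326594. G_4 = 326593.
G_4 = 326593. HB_6(326593) = 6^(6 + 1) + 6^6 + 1. Bump = 6588345. G_5 = 6588344.
G_5 = 6588344. HB_7(6588344) = 7^(7 + 1) + 7^7. Bump = 150994944. G_6 = 150994943.
G_6 = 150994943. HB_8(150994943) = 8^(8 + 1) + 7·8^7 + 7·8^6 + 7·8^5 + 7·8^4 + 7·8^3 + 7·8^2 + 7·8 + 7. Bump = 3524450281. G_7 = 3524450280.
G_7 = 3524450280. HB_9(3524450280) = 9^(9 + 1) + 7·9^7 + 7·9^6 + 7·9^5 + 7·9^4 + 7·9^3 + 7·9^2 + 7·9 + 6. Bump = 100077777776. G_8 = 100077777775.
G_8 = 100077777775. HB_10(100077777775) = 10^(10 + 1) + 7·10^7 + 7·10^6 + 7·10^5 + 7·10^4 + 7·10^3 + 7·10^2 + 7·10 + 5. Bump = 3138578427935. G_9 = 3138578427934.

15, 111, 1283, 18752, 326593, 6588344, 150994943, 3524450280, 100077777775, 3138578427934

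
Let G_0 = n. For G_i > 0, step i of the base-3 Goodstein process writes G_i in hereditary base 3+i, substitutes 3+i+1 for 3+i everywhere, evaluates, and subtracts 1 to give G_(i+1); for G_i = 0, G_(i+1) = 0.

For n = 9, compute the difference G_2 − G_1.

2

9 —HB3→ 3^2 —bump→ 4^2 = 16 —(−1)→ 15
15 —HB4→ 3·4 + 3 —bump→ 3·5 + 3 = 18 —(−1)→ 17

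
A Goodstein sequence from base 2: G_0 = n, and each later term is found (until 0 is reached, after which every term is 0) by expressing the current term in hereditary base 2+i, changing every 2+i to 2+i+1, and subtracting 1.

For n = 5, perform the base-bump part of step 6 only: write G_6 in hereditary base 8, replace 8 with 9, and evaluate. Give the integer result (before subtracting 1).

2455

G_0=5  [base 2] 2^2 + 1  →[2↦3]→  3^3 + 1 = 28  −1 ⇒ G_1=27
G_1=27  [base 3] 3^3  →[3↦4]→  4^4 = 256  −1 ⇒ G_2=255
G_2=255  [base 4] 3·4^3 + 3·4^2 + 3·4 + 3  →[4↦5]→  3·5^3 + 3·5^2 + 3·5 + 3 = 468  −1 ⇒ G_3=467
G_3=467  [base 5] 3·5^3 + 3·5^2 + 3·5 + 2  →[5↦6]→  3·6^3 + 3·6^2 + 3·6 + 2 = 776  −1 ⇒ G_4=775
G_4=775  [base 6] 3·6^3 + 3·6^2 + 3·6 + 1  →[6↦7]→  3·7^3 + 3·7^2 + 3·7 + 1 = 1198  −1 ⇒ G_5=1197
G_5=1197  [base 7] 3·7^3 + 3·7^2 + 3·7  →[7↦8]→  3·8^3 + 3·8^2 + 3·8 = 1752  −1 ⇒ G_6=1751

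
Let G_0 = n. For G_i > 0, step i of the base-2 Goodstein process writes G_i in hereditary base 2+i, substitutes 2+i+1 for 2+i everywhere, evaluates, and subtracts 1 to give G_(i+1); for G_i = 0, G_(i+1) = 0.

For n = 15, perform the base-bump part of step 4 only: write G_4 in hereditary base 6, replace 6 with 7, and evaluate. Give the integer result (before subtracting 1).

6588345

[0] 15 ≡ 2^(2 + 1) + 2^2 + 2 + 1 (base 2). Lift 3: 112. −1: 111.
[1] 111 ≡ 3^(3 + 1) + 3^3 + 3 (base 3). Lift 4: 1284. −1: 1283.
[2] 1283 ≡ 4^(4 + 1) + 4^4 + 3 (base 4). Lift 5: 18753. −1: 18752.
[3] 18752 ≡ 5^(5 + 1) + 5^5 + 2 (base 5). Lift 6: 326594. −1: 326593.
[4] 326593 ≡ 6^(6 + 1) + 6^6 + 1 (base 6). Lift 7: 6588345. −1: 6588344.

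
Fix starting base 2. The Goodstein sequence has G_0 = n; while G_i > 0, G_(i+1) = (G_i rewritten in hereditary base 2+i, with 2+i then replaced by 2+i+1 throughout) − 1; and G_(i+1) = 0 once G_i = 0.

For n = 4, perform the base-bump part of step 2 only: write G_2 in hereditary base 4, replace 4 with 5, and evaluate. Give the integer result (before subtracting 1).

(0) 4|_2 = 2^2 ↦ 3^3|_3 = 27 ⇒ 26
(1) 26|_3 = 2·3^2 + 2·3 + 2 ↦ 2·4^2 + 2·4 + 2|_4 = 42 ⇒ 41
(2) 41|_4 = 2·4^2 + 2·4 + 1 ↦ 2·5^2 + 2·5 + 1|_5 = 61 ⇒ 60

61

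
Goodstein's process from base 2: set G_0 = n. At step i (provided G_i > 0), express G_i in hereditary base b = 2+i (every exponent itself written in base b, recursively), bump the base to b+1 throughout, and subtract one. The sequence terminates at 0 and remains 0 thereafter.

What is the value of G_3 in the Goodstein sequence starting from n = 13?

16092

step 0: 13 = 2^(2 + 1) + 2^2 + 1; sub 3 for 2: 3^(3 + 1) + 3^3 + 1; = 109; G_1 = 109−1 = 108
step 1: 108 = 3^(3 + 1) + 3^3; sub 4 for 3: 4^(4 + 1) + 4^4; = 1280; G_2 = 1280−1 = 1279
step 2: 1279 = 4^(4 + 1) + 3·4^3 + 3·4^2 + 3·4 + 3; sub 5 for 4: 5^(5 + 1) + 3·5^3 + 3·5^2 + 3·5 + 3; = 16093; G_3 = 16093−1 = 16092
step 3: 16092 = 5^(5 + 1) + 3·5^3 + 3·5^2 + 3·5 + 2; sub 6 for 5: 6^(6 + 1) + 3·6^3 + 3·6^2 + 3·6 + 2; = 280712; G_4 = 280712−1 = 280711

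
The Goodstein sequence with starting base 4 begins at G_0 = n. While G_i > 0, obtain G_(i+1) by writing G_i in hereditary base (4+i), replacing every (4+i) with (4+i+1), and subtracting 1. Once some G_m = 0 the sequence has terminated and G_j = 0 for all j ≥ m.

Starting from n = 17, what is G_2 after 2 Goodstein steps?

35

step 0: 17 = 4^2 + 1; sub 5 for 4: 5^2 + 1; = 26; G_1 = 26−1 = 25
step 1: 25 = 5^2; sub 6 for 5: 6^2; = 36; G_2 = 36−1 = 35
step 2: 35 = 5·6 + 5; sub 7 for 6: 5·7 + 5; = 40; G_3 = 40−1 = 39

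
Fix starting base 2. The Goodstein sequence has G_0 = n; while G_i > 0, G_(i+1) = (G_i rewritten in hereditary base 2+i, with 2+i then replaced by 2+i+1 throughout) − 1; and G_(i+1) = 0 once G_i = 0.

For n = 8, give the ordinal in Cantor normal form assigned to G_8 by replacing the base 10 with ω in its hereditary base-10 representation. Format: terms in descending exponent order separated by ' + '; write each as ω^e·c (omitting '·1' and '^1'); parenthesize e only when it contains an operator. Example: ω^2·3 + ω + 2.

ω^ω·2 + ω^2·2 + ω + 1

step 0: 8 = 2^(2 + 1); sub 3 for 2: 3^(3 + 1); = 81; G_1 = 81−1 = 80
step 1: 80 = 2·3^3 + 2·3^2 + 2·3 + 2; sub 4 for 3: 2·4^4 + 2·4^2 + 2·4 + 2; = 554; G_2 = 554−1 = 553
step 2: 553 = 2·4^4 + 2·4^2 + 2·4 + 1; sub 5 for 4: 2·5^5 + 2·5^2 + 2·5 + 1; = 6311; G_3 = 6311−1 = 6310
step 3: 6310 = 2·5^5 + 2·5^2 + 2·5; sub 6 for 5: 2·6^6 + 2·6^2 + 2·6; = 93396; G_4 = 93396−1 = 93395
step 4: 93395 = 2·6^6 + 2·6^2 + 6 + 5; sub 7 for 6: 2·7^7 + 2·7^2 + 7 + 5; = 1647196; G_5 = 1647196−1 = 1647195
step 5: 1647195 = 2·7^7 + 2·7^2 + 7 + 4; sub 8 for 7: 2·8^8 + 2·8^2 + 8 + 4; = 33554572; G_6 = 33554572−1 = 33554571
step 6: 33554571 = 2·8^8 + 2·8^2 + 8 + 3; sub 9 for 8: 2·9^9 + 2·9^2 + 9 + 3; = 774841152; G_7 = 774841152−1 = 774841151
step 7: 774841151 = 2·9^9 + 2·9^2 + 9 + 2; sub 10 for 9: 2·10^10 + 2·10^2 + 10 + 2; = 20000000212; G_8 = 20000000212−1 = 20000000211
step 8: 20000000211 = 2·10^10 + 2·10^2 + 10 + 1; sub 11 for 10: 2·11^11 + 2·11^2 + 11 + 1; = 570623341476; G_9 = 570623341476−1 = 570623341475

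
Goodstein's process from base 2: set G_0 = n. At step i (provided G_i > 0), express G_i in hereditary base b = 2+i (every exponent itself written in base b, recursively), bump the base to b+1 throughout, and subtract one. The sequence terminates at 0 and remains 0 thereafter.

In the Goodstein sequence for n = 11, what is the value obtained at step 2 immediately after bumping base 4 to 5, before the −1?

15628

base 2: 11 = 2^(2 + 1) + 2 + 1; at 3: 3^(3 + 1) + 3 + 1 = 85; next = 84
base 3: 84 = 3^(3 + 1) + 3; at 4: 4^(4 + 1) + 4 = 1028; next = 1027
base 4: 1027 = 4^(4 + 1) + 3; at 5: 5^(5 + 1) + 3 = 15628; next = 15627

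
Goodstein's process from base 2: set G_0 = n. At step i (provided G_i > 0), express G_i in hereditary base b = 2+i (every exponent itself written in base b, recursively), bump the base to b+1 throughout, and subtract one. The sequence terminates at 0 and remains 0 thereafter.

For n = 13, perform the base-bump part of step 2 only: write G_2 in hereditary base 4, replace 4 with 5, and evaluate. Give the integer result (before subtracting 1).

13 —HB2→ 2^(2 + 1) + 2^2 + 1 —bump→ 3^(3 + 1) + 3^3 + 1 = 109 —(−1)→ 108
108 —HB3→ 3^(3 + 1) + 3^3 —bump→ 4^(4 + 1) + 4^4 = 1280 —(−1)→ 1279
1279 —HB4→ 4^(4 + 1) + 3·4^3 + 3·4^2 + 3·4 + 3 —bump→ 5^(5 + 1) + 3·5^3 + 3·5^2 + 3·5 + 3 = 16093 —(−1)→ 16092

16093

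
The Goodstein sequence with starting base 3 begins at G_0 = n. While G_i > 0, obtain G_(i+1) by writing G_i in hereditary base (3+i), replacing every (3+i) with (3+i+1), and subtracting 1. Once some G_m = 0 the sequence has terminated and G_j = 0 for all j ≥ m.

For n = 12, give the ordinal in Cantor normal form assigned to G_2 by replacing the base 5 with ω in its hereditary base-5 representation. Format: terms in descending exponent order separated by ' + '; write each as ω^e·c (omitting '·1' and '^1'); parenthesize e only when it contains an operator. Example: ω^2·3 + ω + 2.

12 —HB3→ 3^2 + 3 —bump→ 4^2 + 4 = 20 —(−1)→ 19
19 —HB4→ 4^2 + 3 —bump→ 5^2 + 3 = 28 —(−1)→ 27
27 —HB5→ 5^2 + 2 —bump→ 6^2 + 2 = 38 —(−1)→ 37

ω^2 + 2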